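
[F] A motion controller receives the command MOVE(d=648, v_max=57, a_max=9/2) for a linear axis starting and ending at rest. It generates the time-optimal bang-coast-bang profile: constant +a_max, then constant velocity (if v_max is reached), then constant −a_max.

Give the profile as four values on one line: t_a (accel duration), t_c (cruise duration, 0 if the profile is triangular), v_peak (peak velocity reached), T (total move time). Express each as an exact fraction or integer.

v_max²/a_max = 57²/(9/2) = 722
648 < 722 so t_c = 0
v_peak = √(648·9/2) = √2916 = 54
t_a = 54/(9/2) = 12; t_c = 0
T = 2·12 = 24

t_a=12 t_c=0 v_peak=54 T=24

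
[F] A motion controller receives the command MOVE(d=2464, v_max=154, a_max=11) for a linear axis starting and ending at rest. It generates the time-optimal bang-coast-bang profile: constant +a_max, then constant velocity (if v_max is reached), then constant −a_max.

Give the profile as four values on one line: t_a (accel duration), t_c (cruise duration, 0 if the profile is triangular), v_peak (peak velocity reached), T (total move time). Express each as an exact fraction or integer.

t_a=14 t_c=2 v_peak=154 T=30

(v_max)²/a_max = 154²/11 = 2156
2464 ≥ 2156 ⇒ cruise phase
t_a = 154/11 = 14; v_peak = 154
d_cruise = 2464 − 2156 = 308; t_c = 308/154 = 2
T = 2·14 + 2 = 30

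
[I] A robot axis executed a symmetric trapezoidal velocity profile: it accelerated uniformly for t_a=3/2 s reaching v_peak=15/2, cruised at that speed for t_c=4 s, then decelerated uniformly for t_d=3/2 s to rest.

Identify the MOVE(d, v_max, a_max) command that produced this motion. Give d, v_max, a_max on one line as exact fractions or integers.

d=165/4 v_max=15/2 a_max=5

a_max = (15/2)/(3/2) = 5
d_a = ½·15/2·3/2 = 45/8; d_c = 15/2·4 = 30
d = 2·45/8 + 30 = 165/4
t_c = 4 > 0 so v_max = 15/2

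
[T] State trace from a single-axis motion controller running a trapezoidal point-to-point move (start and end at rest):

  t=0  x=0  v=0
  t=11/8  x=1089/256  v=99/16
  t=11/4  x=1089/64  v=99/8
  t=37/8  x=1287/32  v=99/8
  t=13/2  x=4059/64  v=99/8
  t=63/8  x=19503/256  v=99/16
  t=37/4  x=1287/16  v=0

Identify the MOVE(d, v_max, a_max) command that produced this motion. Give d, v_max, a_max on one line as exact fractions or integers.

d=1287/16 v_max=99/8 a_max=9/2

final state: t=37/4, x=1287/16, v=0 → d = 1287/16
a_max = (99/16−0)/(11/8−0) = 9/2
max v = 99/8 over t∈[11/4,13/2] → v_max = 99/8
check: 99/8·(11/4+15/4) = 1287/16 ✓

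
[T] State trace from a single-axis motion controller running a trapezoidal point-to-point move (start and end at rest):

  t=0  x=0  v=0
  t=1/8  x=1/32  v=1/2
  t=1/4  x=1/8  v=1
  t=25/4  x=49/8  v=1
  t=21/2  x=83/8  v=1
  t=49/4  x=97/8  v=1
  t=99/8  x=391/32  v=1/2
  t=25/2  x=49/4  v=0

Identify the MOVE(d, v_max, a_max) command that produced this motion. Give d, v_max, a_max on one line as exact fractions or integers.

d=49/4 v_max=1 a_max=4

final state: t=25/2, x=49/4, v=0 → d = 49/4
a_max = (1/2−0)/(1/8−0) = 4
max v = 1 over t∈[1/4,49/4] → v_max = 1
check: 1·(1/4+12) = 49/4 ✓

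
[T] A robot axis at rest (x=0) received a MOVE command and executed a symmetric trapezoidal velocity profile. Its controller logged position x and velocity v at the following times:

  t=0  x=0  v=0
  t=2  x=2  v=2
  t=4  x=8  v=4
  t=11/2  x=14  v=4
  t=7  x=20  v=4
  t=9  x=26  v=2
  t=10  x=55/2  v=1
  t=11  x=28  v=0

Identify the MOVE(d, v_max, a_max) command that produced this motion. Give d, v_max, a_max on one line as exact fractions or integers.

final state: t=11, x=28, v=0 → d = 28
a_max = (2−0)/(2−0) = 1
max v = 4 over t∈[4,7] → v_max = 4
check: 4·(4+3) = 28 ✓

d=28 v_max=4 a_max=1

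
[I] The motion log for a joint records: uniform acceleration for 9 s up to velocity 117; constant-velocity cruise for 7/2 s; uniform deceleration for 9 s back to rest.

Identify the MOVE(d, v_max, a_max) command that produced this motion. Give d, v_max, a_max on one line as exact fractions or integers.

a_max = 117/9 = 13
d_a = ½·117·9 = 1053/2; d_c = 117·7/2 = 819/2
d = 2·1053/2 + 819/2 = 2925/2
t_c = 7/2 > 0 so v_max = 117

d=2925/2 v_max=117 a_max=13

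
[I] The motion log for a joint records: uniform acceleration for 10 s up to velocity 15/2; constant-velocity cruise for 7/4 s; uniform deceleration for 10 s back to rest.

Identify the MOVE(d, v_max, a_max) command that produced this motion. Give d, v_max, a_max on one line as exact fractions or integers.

d=705/8 v_max=15/2 a_max=3/4

a_max = (15/2)/10 = 3/4
d_a = ½·15/2·10 = 75/2; d_c = 15/2·7/4 = 105/8
d = 2·75/2 + 105/8 = 705/8
t_c = 7/4 > 0 → v_max = v_peak = 15/2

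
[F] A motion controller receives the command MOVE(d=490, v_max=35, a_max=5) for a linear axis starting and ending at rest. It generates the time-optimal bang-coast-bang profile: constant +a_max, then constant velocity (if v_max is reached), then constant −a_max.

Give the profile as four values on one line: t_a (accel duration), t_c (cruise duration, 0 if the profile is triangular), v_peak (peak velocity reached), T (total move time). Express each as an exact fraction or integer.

(v_max)²/a_max = 35²/5 = 245
490 ≥ 245 → trapezoidal
t_a = 35/5 = 7; v_peak = 35
d_cruise = 490 − 245 = 245; t_c = 245/35 = 7
T = 2·7 + 7 = 21

t_a=7 t_c=7 v_peak=35 T=21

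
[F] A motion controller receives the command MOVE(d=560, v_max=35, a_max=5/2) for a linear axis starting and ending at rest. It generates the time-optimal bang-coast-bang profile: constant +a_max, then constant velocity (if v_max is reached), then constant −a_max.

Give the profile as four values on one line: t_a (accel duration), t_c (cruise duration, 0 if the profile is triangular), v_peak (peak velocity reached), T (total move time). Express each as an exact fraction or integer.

(v_max)²/a_max = 35²/(5/2) = 490
560 ≥ 490 → trapezoidal
t_a = 35/(5/2) = 14; v_peak = 35
d_cruise = 560 − 490 = 70; t_c = 70/35 = 2
T = 2·14 + 2 = 30

t_a=14 t_c=2 v_peak=35 T=30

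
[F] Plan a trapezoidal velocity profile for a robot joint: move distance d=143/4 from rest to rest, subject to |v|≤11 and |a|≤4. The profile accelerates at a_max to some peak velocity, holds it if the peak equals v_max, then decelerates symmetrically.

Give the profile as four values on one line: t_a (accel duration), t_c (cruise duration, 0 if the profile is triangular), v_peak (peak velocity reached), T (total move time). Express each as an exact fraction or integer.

t_a=11/4 t_c=1/2 v_peak=11 T=6

(v_max)²/a_max = 11²/4 = 121/4
143/4 ≥ 121/4 → trapezoidal
t_a = 11/4; v_peak = 11
d_cruise = 143/4 − 121/4 = 11/2; t_c = (11/2)/11 = 1/2
T = 2·11/4 + 1/2 = 6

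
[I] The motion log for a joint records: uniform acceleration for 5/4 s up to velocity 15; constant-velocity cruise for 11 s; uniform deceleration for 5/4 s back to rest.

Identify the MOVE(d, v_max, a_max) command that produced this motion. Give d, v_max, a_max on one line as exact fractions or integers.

d=735/4 v_max=15 a_max=12

a_max = 15/(5/4) = 12
d_a = ½·15·5/4 = 75/8; d_c = 15·11 = 165
d = 2·75/8 + 165 = 735/4
t_c = 11 > 0 → v_max = v_peak = 15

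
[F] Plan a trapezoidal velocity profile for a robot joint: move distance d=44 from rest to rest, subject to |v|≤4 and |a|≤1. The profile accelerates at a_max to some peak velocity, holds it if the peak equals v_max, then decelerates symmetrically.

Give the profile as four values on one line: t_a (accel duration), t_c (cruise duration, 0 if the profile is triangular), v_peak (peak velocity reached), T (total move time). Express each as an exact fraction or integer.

t_a=4 t_c=7 v_peak=4 T=15

(v_max)²/a_max = 4²/1 = 16
44 ≥ 16 → trapezoidal
t_a = 4/1 = 4; v_peak = 4
d_cruise = 44 − 16 = 28; t_c = 28/4 = 7
T = 2·4 + 7 = 15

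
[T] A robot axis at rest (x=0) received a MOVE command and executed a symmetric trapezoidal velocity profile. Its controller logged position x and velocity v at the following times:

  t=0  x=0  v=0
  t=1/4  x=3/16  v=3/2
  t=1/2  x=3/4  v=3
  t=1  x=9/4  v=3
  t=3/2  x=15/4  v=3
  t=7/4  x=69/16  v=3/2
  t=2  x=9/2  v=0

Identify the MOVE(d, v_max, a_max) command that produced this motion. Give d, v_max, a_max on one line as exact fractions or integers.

d=9/2 v_max=3 a_max=6

final state: t=2, x=9/2, v=0 → d = 9/2
a_max = (3/2−0)/(1/4−0) = 6
max v = 3 over t∈[1/2,3/2] → v_max = 3
check: 3·(1/2+1) = 9/2 ✓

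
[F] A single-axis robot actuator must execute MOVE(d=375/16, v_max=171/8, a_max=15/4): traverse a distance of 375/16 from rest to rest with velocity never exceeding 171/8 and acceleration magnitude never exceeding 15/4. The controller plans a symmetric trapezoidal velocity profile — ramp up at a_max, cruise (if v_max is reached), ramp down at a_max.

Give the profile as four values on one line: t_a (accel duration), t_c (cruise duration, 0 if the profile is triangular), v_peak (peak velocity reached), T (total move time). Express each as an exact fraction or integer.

t_a=5/2 t_c=0 v_peak=75/8 T=5

v_max²/a_max = (171/8)²/(15/4) = 9747/80
375/16 < 9747/80 → triangular
v_peak = √(375/16·15/4) = √(5625/64) = 75/8
t_a = (75/8)/(15/4) = 5/2; t_c = 0
T = 2·5/2 = 5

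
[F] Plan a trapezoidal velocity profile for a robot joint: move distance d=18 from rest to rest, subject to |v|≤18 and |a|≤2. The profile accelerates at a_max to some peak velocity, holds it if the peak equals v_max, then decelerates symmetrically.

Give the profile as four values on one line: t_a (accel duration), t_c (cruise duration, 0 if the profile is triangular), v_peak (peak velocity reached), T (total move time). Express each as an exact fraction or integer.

(v_max)²/a_max = 18²/2 = 162
18 < 162 → triangular
v_peak = √(18·2) = √36 = 6
t_a = 6/2 = 3; t_c = 0
T = 2·3 = 6

t_a=3 t_c=0 v_peak=6 T=6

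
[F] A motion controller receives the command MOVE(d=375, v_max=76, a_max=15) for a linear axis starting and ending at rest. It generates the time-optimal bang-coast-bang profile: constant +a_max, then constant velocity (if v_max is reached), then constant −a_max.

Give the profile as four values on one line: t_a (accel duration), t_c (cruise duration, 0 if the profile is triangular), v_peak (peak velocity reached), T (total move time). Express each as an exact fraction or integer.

t_a=5 t_c=0 v_peak=75 T=10

v_max²/a_max = 76²/15 = 5776/15
375 < 5776/15 → triangular
v_peak = √(375·15) = √5625 = 75
t_a = 75/15 = 5; t_c = 0
T = 2·5 = 10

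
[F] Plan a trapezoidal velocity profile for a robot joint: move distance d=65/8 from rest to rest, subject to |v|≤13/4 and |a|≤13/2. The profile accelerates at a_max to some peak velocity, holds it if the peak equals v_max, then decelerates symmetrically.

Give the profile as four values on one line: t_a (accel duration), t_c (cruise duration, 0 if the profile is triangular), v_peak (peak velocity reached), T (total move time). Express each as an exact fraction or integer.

t_a=1/2 t_c=2 v_peak=13/4 T=3

v_max²/a_max = (13/4)²/(13/2) = 13/8
65/8 ≥ 13/8 ⇒ cruise phase
t_a = (13/4)/(13/2) = 1/2; v_peak = 13/4
d_cruise = 65/8 − 13/8 = 13/2; t_c = (13/2)/(13/4) = 2
T = 2·1/2 + 2 = 3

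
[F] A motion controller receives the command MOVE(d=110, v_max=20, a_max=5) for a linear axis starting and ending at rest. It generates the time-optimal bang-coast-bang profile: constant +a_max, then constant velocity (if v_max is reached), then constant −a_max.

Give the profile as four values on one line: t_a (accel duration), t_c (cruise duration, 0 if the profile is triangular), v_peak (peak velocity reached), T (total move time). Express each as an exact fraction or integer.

v_max²/a_max = 20²/5 = 80
110 ≥ 80 so v_max reached
t_a = 20/5 = 4; v_peak = 20
d_cruise = 110 − 80 = 30; t_c = 30/20 = 3/2
T = 2·4 + 3/2 = 19/2

t_a=4 t_c=3/2 v_peak=20 T=19/2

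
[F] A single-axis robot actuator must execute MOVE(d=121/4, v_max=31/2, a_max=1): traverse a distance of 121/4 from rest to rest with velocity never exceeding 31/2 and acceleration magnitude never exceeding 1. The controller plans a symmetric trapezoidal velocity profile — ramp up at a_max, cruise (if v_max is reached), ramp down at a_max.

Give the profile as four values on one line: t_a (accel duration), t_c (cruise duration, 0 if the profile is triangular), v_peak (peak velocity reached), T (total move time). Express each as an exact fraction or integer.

v_max²/a_max = (31/2)²/1 = 961/4
121/4 < 961/4 → triangular
v_peak = √(121/4·1) = √(121/4) = 11/2
t_a = (11/2)/1 = 11/2; t_c = 0
T = 2·11/2 = 11

t_a=11/2 t_c=0 v_peak=11/2 T=11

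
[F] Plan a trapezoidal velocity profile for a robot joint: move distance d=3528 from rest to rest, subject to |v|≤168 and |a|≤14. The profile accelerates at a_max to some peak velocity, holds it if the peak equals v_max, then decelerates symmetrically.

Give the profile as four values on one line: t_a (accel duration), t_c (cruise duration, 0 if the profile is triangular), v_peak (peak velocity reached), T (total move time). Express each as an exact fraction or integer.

t_a=12 t_c=9 v_peak=168 T=33

(v_max)²/a_max = 168²/14 = 2016
3528 ≥ 2016 → trapezoidal
t_a = 168/14 = 12; v_peak = 168
d_cruise = 3528 − 2016 = 1512; t_c = 1512/168 = 9
T = 2·12 + 9 = 33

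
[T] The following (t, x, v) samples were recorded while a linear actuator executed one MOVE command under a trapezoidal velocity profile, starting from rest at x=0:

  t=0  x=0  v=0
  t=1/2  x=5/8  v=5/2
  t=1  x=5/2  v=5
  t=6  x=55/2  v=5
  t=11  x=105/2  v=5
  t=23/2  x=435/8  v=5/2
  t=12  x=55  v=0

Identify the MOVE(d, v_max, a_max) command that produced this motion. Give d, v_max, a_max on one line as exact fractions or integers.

d=55 v_max=5 a_max=5

final state: t=12, x=55, v=0 → d = 55
a_max = (5/2−0)/(1/2−0) = 5
max v = 5 over t∈[1,11] → v_max = 5
check: 5·(1+10) = 55 ✓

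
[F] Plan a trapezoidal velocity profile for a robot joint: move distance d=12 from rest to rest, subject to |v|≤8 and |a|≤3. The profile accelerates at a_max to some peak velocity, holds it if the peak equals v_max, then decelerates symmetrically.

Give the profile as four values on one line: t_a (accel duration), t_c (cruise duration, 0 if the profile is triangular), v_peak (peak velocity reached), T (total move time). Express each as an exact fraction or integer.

t_a=2 t_c=0 v_peak=6 T=4

(v_max)²/a_max = 8²/3 = 64/3
12 < 64/3 so t_c = 0
v_peak = √(12·3) = √36 = 6
t_a = 6/3 = 2; t_c = 0
T = 2·2 = 4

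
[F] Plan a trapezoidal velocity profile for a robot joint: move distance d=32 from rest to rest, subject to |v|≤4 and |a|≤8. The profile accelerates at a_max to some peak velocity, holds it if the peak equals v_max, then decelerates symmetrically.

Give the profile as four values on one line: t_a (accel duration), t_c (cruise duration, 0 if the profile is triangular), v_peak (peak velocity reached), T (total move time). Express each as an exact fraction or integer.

t_a=1/2 t_c=15/2 v_peak=4 T=17/2

(v_max)²/a_max = 4²/8 = 2
32 ≥ 2 so v_max reached
t_a = 4/8 = 1/2; v_peak = 4
d_cruise = 32 − 2 = 30; t_c = 30/4 = 15/2
T = 2·1/2 + 15/2 = 17/2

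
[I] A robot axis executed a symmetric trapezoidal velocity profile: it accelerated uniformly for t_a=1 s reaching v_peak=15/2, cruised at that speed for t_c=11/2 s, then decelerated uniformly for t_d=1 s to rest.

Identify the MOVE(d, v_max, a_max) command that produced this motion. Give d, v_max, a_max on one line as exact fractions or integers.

d=195/4 v_max=15/2 a_max=15/2

a_max = (15/2)/1 = 15/2
d_a = ½·15/2·1 = 15/4; d_c = 15/2·11/2 = 165/4
d = 2·15/4 + 165/4 = 195/4
t_c = 11/2 > 0 ⇒ limit active, v_max = 15/2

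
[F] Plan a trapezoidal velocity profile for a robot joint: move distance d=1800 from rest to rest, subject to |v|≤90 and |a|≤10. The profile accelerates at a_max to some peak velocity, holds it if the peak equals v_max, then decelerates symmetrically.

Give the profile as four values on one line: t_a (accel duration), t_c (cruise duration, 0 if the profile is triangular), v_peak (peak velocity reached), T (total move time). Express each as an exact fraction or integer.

vₘ²/aₘ = 90²/10 = 810
1800 ≥ 810 so v_max reached
t_a = 90/10 = 9; v_peak = 90
d_cruise = 1800 − 810 = 990; t_c = 990/90 = 11
T = 2·9 + 11 = 29

t_a=9 t_c=11 v_peak=90 T=29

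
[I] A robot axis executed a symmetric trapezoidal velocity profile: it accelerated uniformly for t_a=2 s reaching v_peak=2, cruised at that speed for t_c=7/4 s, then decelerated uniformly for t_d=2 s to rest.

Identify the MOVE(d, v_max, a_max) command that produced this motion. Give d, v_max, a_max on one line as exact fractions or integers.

d=15/2 v_max=2 a_max=1

a_max = 2/2 = 1
d_a = ½·2·2 = 2; d_c = 2·7/4 = 7/2
d = 2·2 + 7/2 = 15/2
t_c = 7/4 > 0 so v_max = 2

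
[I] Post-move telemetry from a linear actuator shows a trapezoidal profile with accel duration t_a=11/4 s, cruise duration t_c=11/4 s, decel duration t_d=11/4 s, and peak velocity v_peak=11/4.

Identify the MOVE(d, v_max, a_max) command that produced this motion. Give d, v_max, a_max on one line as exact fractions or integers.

d=121/8 v_max=11/4 a_max=1

a_max = (11/4)/(11/4) = 1
d_a = ½·11/4·11/4 = 121/32; d_c = 11/4·11/4 = 121/16
d = 2·121/32 + 121/16 = 121/8
t_c = 11/4 > 0 so v_max = 11/4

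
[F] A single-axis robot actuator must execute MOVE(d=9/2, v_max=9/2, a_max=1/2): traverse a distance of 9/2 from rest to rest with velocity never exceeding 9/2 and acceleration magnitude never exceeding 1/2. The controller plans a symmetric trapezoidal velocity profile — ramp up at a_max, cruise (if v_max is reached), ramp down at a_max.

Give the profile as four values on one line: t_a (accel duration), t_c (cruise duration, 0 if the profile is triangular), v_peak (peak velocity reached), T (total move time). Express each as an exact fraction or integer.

vₘ²/aₘ = (9/2)²/(1/2) = 81/2
9/2 < 81/2 → triangular
v_peak = √(9/2·1/2) = √(9/4) = 3/2
t_a = (3/2)/(1/2) = 3; t_c = 0
T = 2·3 = 6

t_a=3 t_c=0 v_peak=3/2 T=6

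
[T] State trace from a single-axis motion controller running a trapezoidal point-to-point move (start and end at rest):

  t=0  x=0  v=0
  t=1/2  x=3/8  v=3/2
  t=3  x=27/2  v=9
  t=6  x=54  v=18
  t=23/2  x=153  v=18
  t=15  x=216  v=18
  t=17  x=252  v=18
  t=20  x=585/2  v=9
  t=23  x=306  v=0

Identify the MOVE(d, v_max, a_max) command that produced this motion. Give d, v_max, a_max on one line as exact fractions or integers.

final state: t=23, x=306, v=0 → d = 306
a_max = (3/2−0)/(1/2−0) = 3
max v = 18 over t∈[6,17] → v_max = 18
check: 18·(6+11) = 306 ✓

d=306 v_max=18 a_max=3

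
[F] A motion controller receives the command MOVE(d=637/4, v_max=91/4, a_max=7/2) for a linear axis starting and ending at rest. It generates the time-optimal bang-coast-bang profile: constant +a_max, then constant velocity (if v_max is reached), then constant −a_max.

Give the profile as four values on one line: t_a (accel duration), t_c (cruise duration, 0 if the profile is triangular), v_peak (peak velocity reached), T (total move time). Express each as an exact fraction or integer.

vₘ²/aₘ = (91/4)²/(7/2) = 1183/8
637/4 ≥ 1183/8 ⇒ cruise phase
t_a = (91/4)/(7/2) = 13/2; v_peak = 91/4
d_cruise = 637/4 − 1183/8 = 91/8; t_c = (91/8)/(91/4) = 1/2
T = 2·13/2 + 1/2 = 27/2

t_a=13/2 t_c=1/2 v_peak=91/4 T=27/2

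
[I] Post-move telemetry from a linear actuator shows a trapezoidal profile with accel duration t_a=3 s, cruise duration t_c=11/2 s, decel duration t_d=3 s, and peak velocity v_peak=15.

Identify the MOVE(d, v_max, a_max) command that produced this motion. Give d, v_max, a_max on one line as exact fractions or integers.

d=255/2 v_max=15 a_max=5

a_max = 15/3 = 5
d_a = ½·15·3 = 45/2; d_c = 15·11/2 = 165/2
d = 2·45/2 + 165/2 = 255/2
t_c = 11/2 > 0 so v_max = 15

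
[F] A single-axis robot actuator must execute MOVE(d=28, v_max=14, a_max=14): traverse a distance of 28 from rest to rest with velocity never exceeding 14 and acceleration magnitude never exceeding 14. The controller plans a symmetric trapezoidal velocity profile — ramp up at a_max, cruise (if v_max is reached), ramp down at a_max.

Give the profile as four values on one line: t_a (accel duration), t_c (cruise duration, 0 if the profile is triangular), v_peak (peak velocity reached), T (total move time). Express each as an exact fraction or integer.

t_a=1 t_c=1 v_peak=14 T=3

(v_max)²/a_max = 14²/14 = 14
28 ≥ 14 → trapezoidal
t_a = 14/14 = 1; v_peak = 14
d_cruise = 28 − 14 = 14; t_c = 14/14 = 1
T = 2·1 + 1 = 3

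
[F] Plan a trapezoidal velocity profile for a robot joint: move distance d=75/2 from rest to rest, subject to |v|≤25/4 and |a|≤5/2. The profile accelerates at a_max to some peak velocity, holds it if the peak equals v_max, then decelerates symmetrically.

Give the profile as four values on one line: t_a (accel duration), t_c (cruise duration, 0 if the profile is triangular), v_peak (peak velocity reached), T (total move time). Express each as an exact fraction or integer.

t_a=5/2 t_c=7/2 v_peak=25/4 T=17/2

v_max²/a_max = (25/4)²/(5/2) = 125/8
75/2 ≥ 125/8 ⇒ cruise phase
t_a = (25/4)/(5/2) = 5/2; v_peak = 25/4
d_cruise = 75/2 − 125/8 = 175/8; t_c = (175/8)/(25/4) = 7/2
T = 2·5/2 + 7/2 = 17/2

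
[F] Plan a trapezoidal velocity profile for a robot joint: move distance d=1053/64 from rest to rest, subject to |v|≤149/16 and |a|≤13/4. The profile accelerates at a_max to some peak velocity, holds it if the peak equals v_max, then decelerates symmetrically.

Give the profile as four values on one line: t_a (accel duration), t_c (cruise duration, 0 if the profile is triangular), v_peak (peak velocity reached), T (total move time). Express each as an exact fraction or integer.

vₘ²/aₘ = (149/16)²/(13/4) = 22201/832
1053/64 < 22201/832 ⇒ no cruise
v_peak = √(1053/64·13/4) = √(13689/256) = 117/16
t_a = (117/16)/(13/4) = 9/4; t_c = 0
T = 2·9/4 = 9/2

t_a=9/4 t_c=0 v_peak=117/16 T=9/2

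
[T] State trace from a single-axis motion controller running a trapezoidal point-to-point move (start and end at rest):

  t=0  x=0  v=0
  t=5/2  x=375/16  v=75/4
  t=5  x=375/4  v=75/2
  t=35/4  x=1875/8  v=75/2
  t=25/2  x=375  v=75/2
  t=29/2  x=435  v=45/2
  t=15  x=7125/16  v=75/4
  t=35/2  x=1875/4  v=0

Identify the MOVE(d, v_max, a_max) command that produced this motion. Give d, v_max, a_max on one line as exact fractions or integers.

d=1875/4 v_max=75/2 a_max=15/2

final state: t=35/2, x=1875/4, v=0 → d = 1875/4
a_max = (75/4−0)/(5/2−0) = 15/2
max v = 75/2 over t∈[5,25/2] → v_max = 75/2
check: 75/2·(5+15/2) = 1875/4 ✓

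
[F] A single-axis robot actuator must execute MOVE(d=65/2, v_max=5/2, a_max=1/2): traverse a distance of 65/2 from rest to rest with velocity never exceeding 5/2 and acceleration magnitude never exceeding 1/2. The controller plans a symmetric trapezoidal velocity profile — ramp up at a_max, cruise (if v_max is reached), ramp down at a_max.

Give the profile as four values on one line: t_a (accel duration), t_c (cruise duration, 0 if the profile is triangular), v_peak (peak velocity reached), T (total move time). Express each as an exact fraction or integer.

t_a=5 t_c=8 v_peak=5/2 T=18

vₘ²/aₘ = (5/2)²/(1/2) = 25/2
65/2 ≥ 25/2 ⇒ cruise phase
t_a = (5/2)/(1/2) = 5; v_peak = 5/2
d_cruise = 65/2 − 25/2 = 20; t_c = 20/(5/2) = 8
T = 2·5 + 8 = 18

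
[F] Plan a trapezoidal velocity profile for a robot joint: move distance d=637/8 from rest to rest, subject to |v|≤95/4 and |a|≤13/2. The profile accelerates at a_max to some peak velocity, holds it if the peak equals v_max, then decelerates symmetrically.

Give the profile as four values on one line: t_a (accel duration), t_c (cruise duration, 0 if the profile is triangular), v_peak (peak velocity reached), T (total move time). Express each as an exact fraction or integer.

t_a=7/2 t_c=0 v_peak=91/4 T=7

v_max²/a_max = (95/4)²/(13/2) = 9025/104
637/8 < 9025/104 so t_c = 0
v_peak = √(637/8·13/2) = √(8281/16) = 91/4
t_a = (91/4)/(13/2) = 7/2; t_c = 0
T = 2·7/2 = 7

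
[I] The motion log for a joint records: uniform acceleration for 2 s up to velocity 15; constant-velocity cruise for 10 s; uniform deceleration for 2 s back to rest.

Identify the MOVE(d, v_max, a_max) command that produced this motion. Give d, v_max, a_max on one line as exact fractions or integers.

a_max = 15/2
d_a = ½·15·2 = 15; d_c = 15·10 = 150
d = 2·15 + 150 = 180
t_c = 10 > 0 → v_max = v_peak = 15

d=180 v_max=15 a_max=15/2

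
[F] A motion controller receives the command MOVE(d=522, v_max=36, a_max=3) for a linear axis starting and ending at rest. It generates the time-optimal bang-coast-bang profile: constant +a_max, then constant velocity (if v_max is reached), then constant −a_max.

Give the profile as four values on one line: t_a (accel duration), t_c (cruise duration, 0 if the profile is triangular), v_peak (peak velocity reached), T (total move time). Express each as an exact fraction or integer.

vₘ²/aₘ = 36²/3 = 432
522 ≥ 432 ⇒ cruise phase
t_a = 36/3 = 12; v_peak = 36
d_cruise = 522 − 432 = 90; t_c = 90/36 = 5/2
T = 2·12 + 5/2 = 53/2

t_a=12 t_c=5/2 v_peak=36 T=53/2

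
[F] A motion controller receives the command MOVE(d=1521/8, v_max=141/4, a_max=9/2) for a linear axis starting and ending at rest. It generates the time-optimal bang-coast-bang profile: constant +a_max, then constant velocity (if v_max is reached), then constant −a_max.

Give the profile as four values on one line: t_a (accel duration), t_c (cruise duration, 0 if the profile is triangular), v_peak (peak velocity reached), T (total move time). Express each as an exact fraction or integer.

v_max²/a_max = (141/4)²/(9/2) = 2209/8
1521/8 < 2209/8 → triangular
v_peak = √(1521/8·9/2) = √(13689/16) = 117/4
t_a = (117/4)/(9/2) = 13/2; t_c = 0
T = 2·13/2 = 13

t_a=13/2 t_c=0 v_peak=117/4 T=13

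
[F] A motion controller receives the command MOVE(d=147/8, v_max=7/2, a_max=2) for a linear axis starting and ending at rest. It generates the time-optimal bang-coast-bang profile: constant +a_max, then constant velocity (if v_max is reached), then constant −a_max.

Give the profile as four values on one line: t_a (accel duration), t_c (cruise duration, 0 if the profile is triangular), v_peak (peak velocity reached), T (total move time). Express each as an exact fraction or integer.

t_a=7/4 t_c=7/2 v_peak=7/2 T=7

v_max²/a_max = (7/2)²/2 = 49/8
147/8 ≥ 49/8 → trapezoidal
t_a = (7/2)/2 = 7/4; v_peak = 7/2
d_cruise = 147/8 − 49/8 = 49/4; t_c = (49/4)/(7/2) = 7/2
T = 2·7/4 + 7/2 = 7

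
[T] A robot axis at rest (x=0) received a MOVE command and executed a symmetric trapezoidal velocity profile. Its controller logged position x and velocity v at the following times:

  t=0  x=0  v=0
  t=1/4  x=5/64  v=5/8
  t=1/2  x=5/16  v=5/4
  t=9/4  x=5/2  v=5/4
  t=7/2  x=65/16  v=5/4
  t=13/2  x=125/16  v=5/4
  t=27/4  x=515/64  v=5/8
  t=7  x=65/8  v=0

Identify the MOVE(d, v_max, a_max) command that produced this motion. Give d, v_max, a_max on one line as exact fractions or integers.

final state: t=7, x=65/8, v=0 → d = 65/8
a_max = (5/8−0)/(1/4−0) = 5/2
max v = 5/4 over t∈[1/2,13/2] → v_max = 5/4
check: 5/4·(1/2+6) = 65/8 ✓

d=65/8 v_max=5/4 a_max=5/2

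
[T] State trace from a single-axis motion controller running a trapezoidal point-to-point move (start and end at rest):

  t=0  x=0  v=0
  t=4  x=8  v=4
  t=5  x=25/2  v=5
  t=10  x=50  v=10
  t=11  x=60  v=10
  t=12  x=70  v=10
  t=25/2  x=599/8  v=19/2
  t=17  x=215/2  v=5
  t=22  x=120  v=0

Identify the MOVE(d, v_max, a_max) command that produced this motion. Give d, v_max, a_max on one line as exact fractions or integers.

d=120 v_max=10 a_max=1

final state: t=22, x=120, v=0 → d = 120
a_max = (4−0)/(4−0) = 1
max v = 10 over t∈[10,12] → v_max = 10
check: 10·(10+2) = 120 ✓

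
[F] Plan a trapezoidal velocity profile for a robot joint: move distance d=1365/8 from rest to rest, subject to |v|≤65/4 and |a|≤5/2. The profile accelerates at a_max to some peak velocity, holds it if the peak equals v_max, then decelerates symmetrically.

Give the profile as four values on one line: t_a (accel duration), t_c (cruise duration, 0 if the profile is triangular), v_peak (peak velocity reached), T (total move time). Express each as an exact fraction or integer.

t_a=13/2 t_c=4 v_peak=65/4 T=17

vₘ²/aₘ = (65/4)²/(5/2) = 845/8
1365/8 ≥ 845/8 ⇒ cruise phase
t_a = (65/4)/(5/2) = 13/2; v_peak = 65/4
d_cruise = 1365/8 − 845/8 = 65; t_c = 65/(65/4) = 4
T = 2·13/2 + 4 = 17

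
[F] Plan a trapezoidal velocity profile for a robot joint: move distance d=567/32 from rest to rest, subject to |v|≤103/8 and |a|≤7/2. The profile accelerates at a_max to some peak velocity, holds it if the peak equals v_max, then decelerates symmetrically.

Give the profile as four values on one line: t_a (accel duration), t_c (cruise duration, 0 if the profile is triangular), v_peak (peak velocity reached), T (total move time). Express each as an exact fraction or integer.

t_a=9/4 t_c=0 v_peak=63/8 T=9/2

v_max²/a_max = (103/8)²/(7/2) = 10609/224
567/32 < 10609/224 so t_c = 0
v_peak = √(567/32·7/2) = √(3969/64) = 63/8
t_a = (63/8)/(7/2) = 9/4; t_c = 0
T = 2·9/4 = 9/2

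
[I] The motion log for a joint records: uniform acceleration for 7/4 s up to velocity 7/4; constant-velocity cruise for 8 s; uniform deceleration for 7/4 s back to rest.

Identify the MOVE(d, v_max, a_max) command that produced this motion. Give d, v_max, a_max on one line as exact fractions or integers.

a_max = (7/4)/(7/4) = 1
d_a = ½·7/4·7/4 = 49/32; d_c = 7/4·8 = 14
d = 2·49/32 + 14 = 273/16
t_c = 8 > 0 so v_max = 7/4

d=273/16 v_max=7/4 a_max=1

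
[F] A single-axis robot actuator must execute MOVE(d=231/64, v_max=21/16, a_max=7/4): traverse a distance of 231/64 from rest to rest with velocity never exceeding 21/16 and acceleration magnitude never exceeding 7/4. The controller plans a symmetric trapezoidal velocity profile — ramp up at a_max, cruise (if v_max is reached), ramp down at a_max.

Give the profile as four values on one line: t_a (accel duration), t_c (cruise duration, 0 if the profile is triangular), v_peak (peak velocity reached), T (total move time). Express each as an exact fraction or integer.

vₘ²/aₘ = (21/16)²/(7/4) = 63/64
231/64 ≥ 63/64 so v_max reached
t_a = (21/16)/(7/4) = 3/4; v_peak = 21/16
d_cruise = 231/64 − 63/64 = 21/8; t_c = (21/8)/(21/16) = 2
T = 2·3/4 + 2 = 7/2

t_a=3/4 t_c=2 v_peak=21/16 T=7/2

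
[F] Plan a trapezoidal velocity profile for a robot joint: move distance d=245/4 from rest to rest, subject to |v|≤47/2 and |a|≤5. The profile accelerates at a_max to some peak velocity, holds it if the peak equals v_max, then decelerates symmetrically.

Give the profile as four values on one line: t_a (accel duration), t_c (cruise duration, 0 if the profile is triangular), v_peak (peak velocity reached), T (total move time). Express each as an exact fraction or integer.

t_a=7/2 t_c=0 v_peak=35/2 T=7

v_max²/a_max = (47/2)²/5 = 2209/20
245/4 < 2209/20 so t_c = 0
v_peak = √(245/4·5) = √(1225/4) = 35/2
t_a = (35/2)/5 = 7/2; t_c = 0
T = 2·7/2 = 7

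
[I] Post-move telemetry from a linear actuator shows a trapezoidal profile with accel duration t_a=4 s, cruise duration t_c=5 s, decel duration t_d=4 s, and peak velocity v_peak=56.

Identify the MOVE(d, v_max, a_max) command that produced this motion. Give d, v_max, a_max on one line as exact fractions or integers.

a_max = 56/4 = 14
d_a = ½·56·4 = 112; d_c = 56·5 = 280
d = 2·112 + 280 = 504
t_c = 5 > 0 → v_max = v_peak = 56

d=504 v_max=56 a_max=14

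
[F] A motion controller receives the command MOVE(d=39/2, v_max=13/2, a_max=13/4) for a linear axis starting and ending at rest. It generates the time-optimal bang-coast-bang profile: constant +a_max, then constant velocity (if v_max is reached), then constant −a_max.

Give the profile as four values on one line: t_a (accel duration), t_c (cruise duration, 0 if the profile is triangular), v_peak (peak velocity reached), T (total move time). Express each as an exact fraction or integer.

(v_max)²/a_max = (13/2)²/(13/4) = 13
39/2 ≥ 13 so v_max reached
t_a = (13/2)/(13/4) = 2; v_peak = 13/2
d_cruise = 39/2 − 13 = 13/2; t_c = (13/2)/(13/2) = 1
T = 2·2 + 1 = 5

t_a=2 t_c=1 v_peak=13/2 T=5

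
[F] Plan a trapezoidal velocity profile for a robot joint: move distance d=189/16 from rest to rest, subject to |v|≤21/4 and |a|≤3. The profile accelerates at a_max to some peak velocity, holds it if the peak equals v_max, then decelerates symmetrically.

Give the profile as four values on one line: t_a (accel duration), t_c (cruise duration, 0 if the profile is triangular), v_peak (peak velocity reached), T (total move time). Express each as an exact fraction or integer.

(v_max)²/a_max = (21/4)²/3 = 147/16
189/16 ≥ 147/16 → trapezoidal
t_a = (21/4)/3 = 7/4; v_peak = 21/4
d_cruise = 189/16 − 147/16 = 21/8; t_c = (21/8)/(21/4) = 1/2
T = 2·7/4 + 1/2 = 4

t_a=7/4 t_c=1/2 v_peak=21/4 T=4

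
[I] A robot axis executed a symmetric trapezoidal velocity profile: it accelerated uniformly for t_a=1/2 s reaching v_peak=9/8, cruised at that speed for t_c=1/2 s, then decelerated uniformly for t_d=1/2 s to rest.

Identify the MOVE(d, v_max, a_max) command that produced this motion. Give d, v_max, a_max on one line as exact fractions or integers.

d=9/8 v_max=9/8 a_max=9/4

a_max = (9/8)/(1/2) = 9/4
d_a = ½·9/8·1/2 = 9/32; d_c = 9/8·1/2 = 9/16
d = 2·9/32 + 9/16 = 9/8
t_c = 1/2 > 0 ⇒ limit active, v_max = 9/8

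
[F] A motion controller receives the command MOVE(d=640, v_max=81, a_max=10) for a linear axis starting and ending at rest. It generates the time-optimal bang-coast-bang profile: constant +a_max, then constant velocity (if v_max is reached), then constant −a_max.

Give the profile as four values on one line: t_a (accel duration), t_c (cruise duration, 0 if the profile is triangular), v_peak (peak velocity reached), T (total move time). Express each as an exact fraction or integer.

vₘ²/aₘ = 81²/10 = 6561/10
640 < 6561/10 so t_c = 0
v_peak = √(640·10) = √6400 = 80
t_a = 80/10 = 8; t_c = 0
T = 2·8 = 16

t_a=8 t_c=0 v_peak=80 T=16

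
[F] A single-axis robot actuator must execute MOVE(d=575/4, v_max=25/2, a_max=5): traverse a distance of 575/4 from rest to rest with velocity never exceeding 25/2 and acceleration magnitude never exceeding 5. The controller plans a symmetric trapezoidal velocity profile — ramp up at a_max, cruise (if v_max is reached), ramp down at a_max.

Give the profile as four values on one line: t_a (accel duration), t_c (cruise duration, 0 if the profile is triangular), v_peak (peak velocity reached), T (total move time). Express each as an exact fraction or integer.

vₘ²/aₘ = (25/2)²/5 = 125/4
575/4 ≥ 125/4 so v_max reached
t_a = (25/2)/5 = 5/2; v_peak = 25/2
d_cruise = 575/4 − 125/4 = 225/2; t_c = (225/2)/(25/2) = 9
T = 2·5/2 + 9 = 14

t_a=5/2 t_c=9 v_peak=25/2 T=14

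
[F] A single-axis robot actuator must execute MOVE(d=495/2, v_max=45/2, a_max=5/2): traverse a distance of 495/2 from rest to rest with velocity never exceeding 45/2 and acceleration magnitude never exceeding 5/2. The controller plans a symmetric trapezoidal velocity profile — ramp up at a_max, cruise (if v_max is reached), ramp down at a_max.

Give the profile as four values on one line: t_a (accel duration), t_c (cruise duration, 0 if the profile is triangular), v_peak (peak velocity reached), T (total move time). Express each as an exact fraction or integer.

t_a=9 t_c=2 v_peak=45/2 T=20

(v_max)²/a_max = (45/2)²/(5/2) = 405/2
495/2 ≥ 405/2 so v_max reached
t_a = (45/2)/(5/2) = 9; v_peak = 45/2
d_cruise = 495/2 − 405/2 = 45; t_c = 45/(45/2) = 2
T = 2·9 + 2 = 20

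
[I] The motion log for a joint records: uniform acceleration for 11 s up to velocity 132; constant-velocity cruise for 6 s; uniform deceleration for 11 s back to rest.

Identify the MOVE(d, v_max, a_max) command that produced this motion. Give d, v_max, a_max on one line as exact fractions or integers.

d=2244 v_max=132 a_max=12

a_max = 132/11 = 12
d_a = ½·132·11 = 726; d_c = 132·6 = 792
d = 2·726 + 792 = 2244
t_c = 6 > 0 → v_max = v_peak = 132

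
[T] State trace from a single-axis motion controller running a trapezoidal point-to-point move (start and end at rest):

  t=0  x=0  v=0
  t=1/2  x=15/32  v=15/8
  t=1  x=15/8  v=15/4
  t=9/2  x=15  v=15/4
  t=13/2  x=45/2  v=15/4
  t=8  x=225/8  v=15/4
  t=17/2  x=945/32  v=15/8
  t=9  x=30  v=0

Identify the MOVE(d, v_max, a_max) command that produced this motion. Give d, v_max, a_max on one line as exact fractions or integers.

d=30 v_max=15/4 a_max=15/4

final state: t=9, x=30, v=0 → d = 30
a_max = (15/8−0)/(1/2−0) = 15/4
max v = 15/4 over t∈[1,8] → v_max = 15/4
check: 15/4·(1+7) = 30 ✓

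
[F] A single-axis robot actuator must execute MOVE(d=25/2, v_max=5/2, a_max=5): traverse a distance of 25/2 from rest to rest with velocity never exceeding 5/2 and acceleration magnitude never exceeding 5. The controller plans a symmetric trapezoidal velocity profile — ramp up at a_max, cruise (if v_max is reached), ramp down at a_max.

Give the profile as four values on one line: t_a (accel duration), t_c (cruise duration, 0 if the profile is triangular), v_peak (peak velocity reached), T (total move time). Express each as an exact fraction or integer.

t_a=1/2 t_c=9/2 v_peak=5/2 T=11/2

(v_max)²/a_max = (5/2)²/5 = 5/4
25/2 ≥ 5/4 → trapezoidal
t_a = (5/2)/5 = 1/2; v_peak = 5/2
d_cruise = 25/2 − 5/4 = 45/4; t_c = (45/4)/(5/2) = 9/2
T = 2·1/2 + 9/2 = 11/2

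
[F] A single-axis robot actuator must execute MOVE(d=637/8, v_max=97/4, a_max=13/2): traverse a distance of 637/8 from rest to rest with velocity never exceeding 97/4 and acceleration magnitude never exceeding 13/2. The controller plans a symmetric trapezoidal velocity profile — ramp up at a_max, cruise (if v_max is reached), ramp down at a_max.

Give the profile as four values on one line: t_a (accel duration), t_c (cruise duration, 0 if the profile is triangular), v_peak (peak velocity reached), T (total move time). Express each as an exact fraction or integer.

t_a=7/2 t_c=0 v_peak=91/4 T=7

(v_max)²/a_max = (97/4)²/(13/2) = 9409/104
637/8 < 9409/104 → triangular
v_peak = √(637/8·13/2) = √(8281/16) = 91/4
t_a = (91/4)/(13/2) = 7/2; t_c = 0
T = 2·7/2 = 7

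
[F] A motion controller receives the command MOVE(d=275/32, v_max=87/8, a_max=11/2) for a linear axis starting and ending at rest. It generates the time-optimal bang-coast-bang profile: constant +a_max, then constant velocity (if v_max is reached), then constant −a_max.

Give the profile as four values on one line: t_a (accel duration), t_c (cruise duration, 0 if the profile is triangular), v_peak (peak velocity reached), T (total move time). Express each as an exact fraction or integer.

vₘ²/aₘ = (87/8)²/(11/2) = 7569/352
275/32 < 7569/352 → triangular
v_peak = √(275/32·11/2) = √(3025/64) = 55/8
t_a = (55/8)/(11/2) = 5/4; t_c = 0
T = 2·5/4 = 5/2

t_a=5/4 t_c=0 v_peak=55/8 T=5/2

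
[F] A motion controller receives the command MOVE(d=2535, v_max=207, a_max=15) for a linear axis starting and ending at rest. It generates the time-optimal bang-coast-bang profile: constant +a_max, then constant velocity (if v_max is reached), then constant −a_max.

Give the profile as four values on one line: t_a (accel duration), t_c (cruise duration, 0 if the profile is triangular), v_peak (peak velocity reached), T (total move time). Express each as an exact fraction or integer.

vₘ²/aₘ = 207²/15 = 14283/5
2535 < 14283/5 ⇒ no cruise
v_peak = √(2535·15) = √38025 = 195
t_a = 195/15 = 13; t_c = 0
T = 2·13 = 26

t_a=13 t_c=0 v_peak=195 T=26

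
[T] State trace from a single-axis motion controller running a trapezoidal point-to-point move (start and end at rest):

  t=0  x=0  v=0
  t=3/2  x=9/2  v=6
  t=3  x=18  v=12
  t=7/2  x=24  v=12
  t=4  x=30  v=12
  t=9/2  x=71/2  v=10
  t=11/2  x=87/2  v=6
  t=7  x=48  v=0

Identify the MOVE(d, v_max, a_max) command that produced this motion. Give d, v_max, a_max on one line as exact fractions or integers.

final state: t=7, x=48, v=0 → d = 48
a_max = (6−0)/(3/2−0) = 4
max v = 12 over t∈[3,4] → v_max = 12
check: 12·(3+1) = 48 ✓

d=48 v_max=12 a_max=4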